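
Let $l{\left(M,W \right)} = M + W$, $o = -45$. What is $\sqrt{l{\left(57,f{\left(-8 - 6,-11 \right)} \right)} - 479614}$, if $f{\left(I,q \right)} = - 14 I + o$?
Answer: $i \sqrt{479406} \approx 692.39 i$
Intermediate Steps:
$f{\left(I,q \right)} = -45 - 14 I$ ($f{\left(I,q \right)} = - 14 I - 45 = -45 - 14 I$)
$\sqrt{l{\left(57,f{\left(-8 - 6,-11 \right)} \right)} - 479614} = \sqrt{\left(57 - \left(45 + 14 \left(-8 - 6\right)\right)\right) - 479614} = \sqrt{\left(57 - -151\right) - 479614} = \sqrt{\left(57 + \left(-45 + 196\right)\right) - 479614} = \sqrt{\left(57 + 151\right) - 479614} = \sqrt{208 - 479614} = \sqrt{-479406} = i \sqrt{479406}$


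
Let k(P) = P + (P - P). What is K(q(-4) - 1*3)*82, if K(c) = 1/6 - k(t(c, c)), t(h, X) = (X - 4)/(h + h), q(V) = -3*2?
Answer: -410/9 ≈ -45.556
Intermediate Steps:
q(V) = -6
t(h, X) = (-4 + X)/(2*h) (t(h, X) = (-4 + X)/((2*h)) = (-4 + X)*(1/(2*h)) = (-4 + X)/(2*h))
k(P) = P (k(P) = P + 0 = P)
K(c) = ⅙ - (-4 + c)/(2*c) (K(c) = 1/6 - (-4 + c)/(2*c) = ⅙ - (-4 + c)/(2*c))
K(q(-4) - 1*3)*82 = ((6 - (-6 - 1*3))/(3*(-6 - 1*3)))*82 = ((6 - (-6 - 3))/(3*(-6 - 3)))*82 = ((⅓)*(6 - 1*(-9))/(-9))*82 = ((⅓)*(-⅑)*(6 + 9))*82 = ((⅓)*(-⅑)*15)*82 = -5/9*82 = -410/9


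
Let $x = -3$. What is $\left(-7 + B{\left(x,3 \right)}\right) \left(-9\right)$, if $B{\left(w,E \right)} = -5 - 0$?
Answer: $108$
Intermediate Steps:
$B{\left(w,E \right)} = -5$ ($B{\left(w,E \right)} = -5 + 0 = -5$)
$\left(-7 + B{\left(x,3 \right)}\right) \left(-9\right) = \left(-7 - 5\right) \left(-9\right) = \left(-12\right) \left(-9\right) = 108$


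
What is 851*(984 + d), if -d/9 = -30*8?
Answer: 2675544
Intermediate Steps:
d = 2160 (d = -(-270)*8 = -9*(-240) = 2160)
851*(984 + d) = 851*(984 + 2160) = 851*3144 = 2675544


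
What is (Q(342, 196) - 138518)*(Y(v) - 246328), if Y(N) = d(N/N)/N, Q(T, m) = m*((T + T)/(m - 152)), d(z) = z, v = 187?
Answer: 68642752676970/2057 ≈ 3.3370e+10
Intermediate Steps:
Q(T, m) = 2*T*m/(-152 + m) (Q(T, m) = m*((2*T)/(-152 + m)) = m*(2*T/(-152 + m)) = 2*T*m/(-152 + m))
Y(N) = 1/N (Y(N) = (N/N)/N = 1/N)
(Q(342, 196) - 138518)*(Y(v) - 246328) = (2*342*196/(-152 + 196) - 138518)*(1/187 - 246328) = (2*342*196/44 - 138518)*(1/187 - 246328) = (2*342*196*(1/44) - 138518)*(-46063335/187) = (33516/11 - 138518)*(-46063335/187) = -1490182/11*(-46063335/187) = 68642752676970/2057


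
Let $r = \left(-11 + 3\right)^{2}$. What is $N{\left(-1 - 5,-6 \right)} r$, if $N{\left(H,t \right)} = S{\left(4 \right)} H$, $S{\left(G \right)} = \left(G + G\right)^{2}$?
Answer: $-24576$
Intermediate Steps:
$S{\left(G \right)} = 4 G^{2}$ ($S{\left(G \right)} = \left(2 G\right)^{2} = 4 G^{2}$)
$N{\left(H,t \right)} = 64 H$ ($N{\left(H,t \right)} = 4 \cdot 4^{2} H = 4 \cdot 16 H = 64 H$)
$r = 64$ ($r = \left(-8\right)^{2} = 64$)
$N{\left(-1 - 5,-6 \right)} r = 64 \left(-1 - 5\right) 64 = 64 \left(-6\right) 64 = \left(-384\right) 64 = -24576$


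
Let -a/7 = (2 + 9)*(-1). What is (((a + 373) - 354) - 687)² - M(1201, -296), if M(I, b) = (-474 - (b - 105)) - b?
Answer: 349058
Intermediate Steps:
a = 77 (a = -7*(2 + 9)*(-1) = -77*(-1) = -7*(-11) = 77)
M(I, b) = -369 - 2*b (M(I, b) = (-474 - (-105 + b)) - b = (-474 + (105 - b)) - b = (-369 - b) - b = -369 - 2*b)
(((a + 373) - 354) - 687)² - M(1201, -296) = (((77 + 373) - 354) - 687)² - (-369 - 2*(-296)) = ((450 - 354) - 687)² - (-369 + 592) = (96 - 687)² - 1*223 = (-591)² - 223 = 349281 - 223 = 349058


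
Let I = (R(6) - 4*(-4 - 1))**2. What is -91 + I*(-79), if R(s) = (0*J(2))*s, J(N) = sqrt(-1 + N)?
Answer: -31691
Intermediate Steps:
R(s) = 0 (R(s) = (0*sqrt(-1 + 2))*s = (0*sqrt(1))*s = (0*1)*s = 0*s = 0)
I = 400 (I = (0 - 4*(-4 - 1))**2 = (0 - 4*(-5))**2 = (0 + 20)**2 = 20**2 = 400)
-91 + I*(-79) = -91 + 400*(-79) = -91 - 31600 = -31691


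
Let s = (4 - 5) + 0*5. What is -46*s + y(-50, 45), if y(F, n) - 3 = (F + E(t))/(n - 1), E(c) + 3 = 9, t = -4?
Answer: 48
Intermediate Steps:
E(c) = 6 (E(c) = -3 + 9 = 6)
y(F, n) = 3 + (6 + F)/(-1 + n) (y(F, n) = 3 + (F + 6)/(n - 1) = 3 + (6 + F)/(-1 + n))
s = -1 (s = -1 + 0 = -1)
-46*s + y(-50, 45) = -46*(-1) + (3 - 50 + 3*45)/(-1 + 45) = 46 + (3 - 50 + 135)/44 = 46 + (1/44)*88 = 46 + 2 = 48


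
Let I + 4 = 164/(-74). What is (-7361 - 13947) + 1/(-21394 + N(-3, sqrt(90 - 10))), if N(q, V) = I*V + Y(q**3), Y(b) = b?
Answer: -13385133090064481/628174068929 + 34040*sqrt(5)/628174068929 ≈ -21308.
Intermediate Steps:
I = -230/37 (I = -4 + 164/(-74) = -4 + 164*(-1/74) = -4 - 82/37 = -230/37 ≈ -6.2162)
N(q, V) = q**3 - 230*V/37 (N(q, V) = -230*V/37 + q**3 = q**3 - 230*V/37)
(-7361 - 13947) + 1/(-21394 + N(-3, sqrt(90 - 10))) = (-7361 - 13947) + 1/(-21394 + ((-3)**3 - 230*sqrt(90 - 10)/37)) = -21308 + 1/(-21394 + (-27 - 920*sqrt(5)/37)) = -21308 + 1/(-21421 - 920*sqrt(5)/37)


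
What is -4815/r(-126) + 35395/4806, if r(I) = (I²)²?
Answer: 18356365705/2492468496 ≈ 7.3647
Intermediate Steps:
r(I) = I⁴
-4815/r(-126) + 35395/4806 = -4815/((-126)⁴) + 35395/4806 = -4815/252047376 + 35395*(1/4806) = -4815*1/252047376 + 35395/4806 = -535/28005264 + 35395/4806 = 18356365705/2492468496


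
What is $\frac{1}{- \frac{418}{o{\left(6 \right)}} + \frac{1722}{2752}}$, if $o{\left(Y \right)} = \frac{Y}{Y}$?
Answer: $- \frac{1376}{574307} \approx -0.0023959$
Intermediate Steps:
$o{\left(Y \right)} = 1$
$\frac{1}{- \frac{418}{o{\left(6 \right)}} + \frac{1722}{2752}} = \frac{1}{- \frac{418}{1} + \frac{1722}{2752}} = \frac{1}{\left(-418\right) 1 + 1722 \cdot \frac{1}{2752}} = \frac{1}{-418 + \frac{861}{1376}} = \frac{1}{- \frac{574307}{1376}} = - \frac{1376}{574307}$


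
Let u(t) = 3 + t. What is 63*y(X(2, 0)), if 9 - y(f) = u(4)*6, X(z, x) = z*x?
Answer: -2079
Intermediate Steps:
X(z, x) = x*z
y(f) = -33 (y(f) = 9 - (3 + 4)*6 = 9 - 7*6 = 9 - 1*42 = 9 - 42 = -33)
63*y(X(2, 0)) = 63*(-33) = -2079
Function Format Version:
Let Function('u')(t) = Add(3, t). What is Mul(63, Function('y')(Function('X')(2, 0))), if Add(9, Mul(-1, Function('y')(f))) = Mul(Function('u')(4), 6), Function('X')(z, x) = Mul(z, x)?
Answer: -2079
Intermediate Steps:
Function('X')(z, x) = Mul(x, z)
Function('y')(f) = -33 (Function('y')(f) = Add(9, Mul(-1, Mul(Add(3, 4), 6))) = Add(9, Mul(-1, Mul(7, 6))) = Add(9, Mul(-1, 42)) = Add(9, -42) = -33)
Mul(63, Function('y')(Function('X')(2, 0))) = Mul(63, -33) = -2079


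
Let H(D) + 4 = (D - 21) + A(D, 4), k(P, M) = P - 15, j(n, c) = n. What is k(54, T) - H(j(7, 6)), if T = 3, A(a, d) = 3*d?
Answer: 45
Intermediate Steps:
k(P, M) = -15 + P
H(D) = -13 + D (H(D) = -4 + ((D - 21) + 3*4) = -4 + ((-21 + D) + 12) = -4 + (-9 + D) = -13 + D)
k(54, T) - H(j(7, 6)) = (-15 + 54) - (-13 + 7) = 39 - 1*(-6) = 39 + 6 = 45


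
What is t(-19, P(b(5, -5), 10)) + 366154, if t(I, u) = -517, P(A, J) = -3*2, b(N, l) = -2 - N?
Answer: 365637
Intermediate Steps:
P(A, J) = -6
t(-19, P(b(5, -5), 10)) + 366154 = -517 + 366154 = 365637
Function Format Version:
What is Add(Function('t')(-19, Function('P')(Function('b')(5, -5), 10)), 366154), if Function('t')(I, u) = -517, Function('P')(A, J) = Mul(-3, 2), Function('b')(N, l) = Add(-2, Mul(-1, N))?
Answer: 365637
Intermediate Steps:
Function('P')(A, J) = -6
Add(Function('t')(-19, Function('P')(Function('b')(5, -5), 10)), 366154) = Add(-517, 366154) = 365637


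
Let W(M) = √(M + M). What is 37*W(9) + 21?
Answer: 21 + 111*√2 ≈ 177.98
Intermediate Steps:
W(M) = √2*√M (W(M) = √(2*M) = √2*√M)
37*W(9) + 21 = 37*(√2*√9) + 21 = 37*(√2*3) + 21 = 37*(3*√2) + 21 = 111*√2 + 21 = 21 + 111*√2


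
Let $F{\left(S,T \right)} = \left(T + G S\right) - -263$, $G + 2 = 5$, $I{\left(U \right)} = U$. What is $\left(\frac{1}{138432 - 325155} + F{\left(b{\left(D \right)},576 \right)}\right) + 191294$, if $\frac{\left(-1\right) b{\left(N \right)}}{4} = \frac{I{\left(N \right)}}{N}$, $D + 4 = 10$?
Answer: $\frac{35873409482}{186723} \approx 1.9212 \cdot 10^{5}$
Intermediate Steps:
$D = 6$ ($D = -4 + 10 = 6$)
$G = 3$ ($G = -2 + 5 = 3$)
$b{\left(N \right)} = -4$ ($b{\left(N \right)} = - 4 \frac{N}{N} = \left(-4\right) 1 = -4$)
$F{\left(S,T \right)} = 263 + T + 3 S$ ($F{\left(S,T \right)} = \left(T + 3 S\right) - -263 = \left(T + 3 S\right) + 263 = 263 + T + 3 S$)
$\left(\frac{1}{138432 - 325155} + F{\left(b{\left(D \right)},576 \right)}\right) + 191294 = \left(\frac{1}{138432 - 325155} + \left(263 + 576 + 3 \left(-4\right)\right)\right) + 191294 = \left(\frac{1}{-186723} + \left(263 + 576 - 12\right)\right) + 191294 = \left(- \frac{1}{186723} + 827\right) + 191294 = \frac{154419920}{186723} + 191294 = \frac{35873409482}{186723}$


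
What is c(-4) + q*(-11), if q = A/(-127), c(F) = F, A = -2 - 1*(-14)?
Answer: -376/127 ≈ -2.9606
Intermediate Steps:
A = 12 (A = -2 + 14 = 12)
q = -12/127 (q = 12/(-127) = 12*(-1/127) = -12/127 ≈ -0.094488)
c(-4) + q*(-11) = -4 - 12/127*(-11) = -4 + 132/127 = -376/127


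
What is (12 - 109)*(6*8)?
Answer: -4656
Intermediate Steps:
(12 - 109)*(6*8) = -97*48 = -4656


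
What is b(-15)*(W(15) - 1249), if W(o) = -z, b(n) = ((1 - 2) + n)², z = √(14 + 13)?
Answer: -319744 - 768*√3 ≈ -3.2107e+5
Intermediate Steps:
z = 3*√3 (z = √27 = 3*√3 ≈ 5.1962)
b(n) = (-1 + n)²
W(o) = -3*√3
b(-15)*(W(15) - 1249) = (-1 - 15)²*(-3*√3 - 1249) = (-16)²*(-1249 - 3*√3) = 256*(-1249 - 3*√3) = -319744 - 768*√3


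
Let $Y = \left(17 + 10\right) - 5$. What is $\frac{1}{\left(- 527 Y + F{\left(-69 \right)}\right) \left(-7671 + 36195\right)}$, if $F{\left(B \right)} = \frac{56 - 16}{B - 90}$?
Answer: $- \frac{53}{17527864888} \approx -3.0238 \cdot 10^{-9}$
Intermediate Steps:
$F{\left(B \right)} = \frac{40}{-90 + B}$
$Y = 22$ ($Y = 27 - 5 = 22$)
$\frac{1}{\left(- 527 Y + F{\left(-69 \right)}\right) \left(-7671 + 36195\right)} = \frac{1}{\left(\left(-527\right) 22 + \frac{40}{-90 - 69}\right) \left(-7671 + 36195\right)} = \frac{1}{\left(-11594 + \frac{40}{-159}\right) 28524} = \frac{1}{\left(-11594 + 40 \left(- \frac{1}{159}\right)\right) 28524} = \frac{1}{\left(-11594 - \frac{40}{159}\right) 28524} = \frac{1}{\left(- \frac{1843486}{159}\right) 28524} = \frac{1}{- \frac{17527864888}{53}} = - \frac{53}{17527864888}$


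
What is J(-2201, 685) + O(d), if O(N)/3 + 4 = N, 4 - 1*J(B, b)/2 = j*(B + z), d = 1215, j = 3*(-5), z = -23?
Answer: -63079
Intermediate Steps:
j = -15
J(B, b) = -682 + 30*B (J(B, b) = 8 - (-30)*(B - 23) = 8 - (-30)*(-23 + B) = 8 - 2*(345 - 15*B) = 8 + (-690 + 30*B) = -682 + 30*B)
O(N) = -12 + 3*N
J(-2201, 685) + O(d) = (-682 + 30*(-2201)) + (-12 + 3*1215) = (-682 - 66030) + (-12 + 3645) = -66712 + 3633 = -63079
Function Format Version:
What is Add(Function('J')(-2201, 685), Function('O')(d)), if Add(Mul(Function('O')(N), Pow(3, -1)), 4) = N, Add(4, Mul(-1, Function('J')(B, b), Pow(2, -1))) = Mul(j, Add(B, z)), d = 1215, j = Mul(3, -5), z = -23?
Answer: -63079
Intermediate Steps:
j = -15
Function('J')(B, b) = Add(-682, Mul(30, B)) (Function('J')(B, b) = Add(8, Mul(-2, Mul(-15, Add(B, -23)))) = Add(8, Mul(-2, Mul(-15, Add(-23, B)))) = Add(8, Mul(-2, Add(345, Mul(-15, B)))) = Add(8, Add(-690, Mul(30, B))) = Add(-682, Mul(30, B)))
Function('O')(N) = Add(-12, Mul(3, N))
Add(Function('J')(-2201, 685), Function('O')(d)) = Add(Add(-682, Mul(30, -2201)), Add(-12, Mul(3, 1215))) = Add(Add(-682, -66030), Add(-12, 3645)) = Add(-66712, 3633) = -63079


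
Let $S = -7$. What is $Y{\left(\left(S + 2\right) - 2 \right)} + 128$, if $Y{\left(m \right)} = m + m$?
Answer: $114$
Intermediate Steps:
$Y{\left(m \right)} = 2 m$
$Y{\left(\left(S + 2\right) - 2 \right)} + 128 = 2 \left(\left(-7 + 2\right) - 2\right) + 128 = 2 \left(-5 - 2\right) + 128 = 2 \left(-7\right) + 128 = -14 + 128 = 114$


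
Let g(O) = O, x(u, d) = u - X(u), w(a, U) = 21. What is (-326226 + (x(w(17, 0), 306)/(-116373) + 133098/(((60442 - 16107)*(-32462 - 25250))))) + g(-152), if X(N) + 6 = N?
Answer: -16197004190153542259/49626519511160 ≈ -3.2638e+5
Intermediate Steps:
X(N) = -6 + N
x(u, d) = 6 (x(u, d) = u - (-6 + u) = u + (6 - u) = 6)
(-326226 + (x(w(17, 0), 306)/(-116373) + 133098/(((60442 - 16107)*(-32462 - 25250))))) + g(-152) = (-326226 + (6/(-116373) + 133098/(((60442 - 16107)*(-32462 - 25250))))) - 152 = (-326226 + (6*(-1/116373) + 133098/((44335*(-57712))))) - 152 = (-326226 + (-2/38791 + 133098/(-2558661520))) - 152 = (-326226 + (-2/38791 + 133098*(-1/2558661520))) - 152 = (-326226 + (-2/38791 - 66549/1279330760)) - 152 = (-326226 - 5140163779/49626519511160) - 152 = -16189460959187845939/49626519511160 - 152 = -16197004190153542259/49626519511160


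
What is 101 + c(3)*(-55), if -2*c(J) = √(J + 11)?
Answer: 101 + 55*√14/2 ≈ 203.90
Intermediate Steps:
c(J) = -√(11 + J)/2 (c(J) = -√(J + 11)/2 = -√(11 + J)/2)
101 + c(3)*(-55) = 101 - √(11 + 3)/2*(-55) = 101 - √14/2*(-55) = 101 + 55*√14/2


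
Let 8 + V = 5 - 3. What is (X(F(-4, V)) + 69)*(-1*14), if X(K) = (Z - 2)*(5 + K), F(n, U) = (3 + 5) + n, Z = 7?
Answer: -1596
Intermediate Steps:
V = -6 (V = -8 + (5 - 3) = -8 + 2 = -6)
F(n, U) = 8 + n
X(K) = 25 + 5*K (X(K) = (7 - 2)*(5 + K) = 5*(5 + K) = 25 + 5*K)
(X(F(-4, V)) + 69)*(-1*14) = ((25 + 5*(8 - 4)) + 69)*(-1*14) = ((25 + 5*4) + 69)*(-14) = ((25 + 20) + 69)*(-14) = (45 + 69)*(-14) = 114*(-14) = -1596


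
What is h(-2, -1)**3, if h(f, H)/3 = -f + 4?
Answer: 5832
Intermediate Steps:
h(f, H) = 12 - 3*f (h(f, H) = 3*(-f + 4) = 3*(4 - f) = 12 - 3*f)
h(-2, -1)**3 = (12 - 3*(-2))**3 = (12 + 6)**3 = 18**3 = 5832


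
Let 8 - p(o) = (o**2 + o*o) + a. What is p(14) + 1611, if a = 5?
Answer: 1222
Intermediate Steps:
p(o) = 3 - 2*o**2 (p(o) = 8 - ((o**2 + o*o) + 5) = 8 - ((o**2 + o**2) + 5) = 8 - (2*o**2 + 5) = 8 - (5 + 2*o**2) = 8 + (-5 - 2*o**2) = 3 - 2*o**2)
p(14) + 1611 = (3 - 2*14**2) + 1611 = (3 - 2*196) + 1611 = (3 - 392) + 1611 = -389 + 1611 = 1222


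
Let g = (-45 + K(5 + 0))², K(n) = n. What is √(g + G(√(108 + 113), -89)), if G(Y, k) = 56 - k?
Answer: √1745 ≈ 41.773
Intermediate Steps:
g = 1600 (g = (-45 + (5 + 0))² = (-45 + 5)² = (-40)² = 1600)
√(g + G(√(108 + 113), -89)) = √(1600 + (56 - 1*(-89))) = √(1600 + (56 + 89)) = √(1600 + 145) = √1745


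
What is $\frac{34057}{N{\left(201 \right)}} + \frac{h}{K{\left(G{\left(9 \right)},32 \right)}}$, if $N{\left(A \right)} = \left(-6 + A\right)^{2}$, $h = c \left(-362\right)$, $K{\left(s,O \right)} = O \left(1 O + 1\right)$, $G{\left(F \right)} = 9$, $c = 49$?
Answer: $- \frac{106420543}{6692400} \approx -15.902$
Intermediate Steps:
$K{\left(s,O \right)} = O \left(1 + O\right)$ ($K{\left(s,O \right)} = O \left(O + 1\right) = O \left(1 + O\right)$)
$h = -17738$ ($h = 49 \left(-362\right) = -17738$)
$\frac{34057}{N{\left(201 \right)}} + \frac{h}{K{\left(G{\left(9 \right)},32 \right)}} = \frac{34057}{\left(-6 + 201\right)^{2}} - \frac{17738}{32 \left(1 + 32\right)} = \frac{34057}{195^{2}} - \frac{17738}{32 \cdot 33} = \frac{34057}{38025} - \frac{17738}{1056} = 34057 \cdot \frac{1}{38025} - \frac{8869}{528} = \frac{34057}{38025} - \frac{8869}{528} = - \frac{106420543}{6692400}$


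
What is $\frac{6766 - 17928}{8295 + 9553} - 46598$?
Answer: $- \frac{415846133}{8924} \approx -46599.0$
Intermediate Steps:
$\frac{6766 - 17928}{8295 + 9553} - 46598 = - \frac{11162}{17848} - 46598 = \left(-11162\right) \frac{1}{17848} - 46598 = - \frac{5581}{8924} - 46598 = - \frac{415846133}{8924}$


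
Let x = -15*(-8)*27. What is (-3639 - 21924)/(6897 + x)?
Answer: -8521/3379 ≈ -2.5218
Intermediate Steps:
x = 3240 (x = 120*27 = 3240)
(-3639 - 21924)/(6897 + x) = (-3639 - 21924)/(6897 + 3240) = -25563/10137 = -25563*1/10137 = -8521/3379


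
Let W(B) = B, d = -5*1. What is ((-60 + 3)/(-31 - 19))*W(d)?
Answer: -57/10 ≈ -5.7000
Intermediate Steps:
d = -5
((-60 + 3)/(-31 - 19))*W(d) = ((-60 + 3)/(-31 - 19))*(-5) = -57/(-50)*(-5) = -57*(-1/50)*(-5) = (57/50)*(-5) = -57/10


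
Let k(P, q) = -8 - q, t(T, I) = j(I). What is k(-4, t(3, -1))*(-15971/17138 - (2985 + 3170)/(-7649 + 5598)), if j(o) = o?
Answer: -72727869/5021434 ≈ -14.483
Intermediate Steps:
t(T, I) = I
k(-4, t(3, -1))*(-15971/17138 - (2985 + 3170)/(-7649 + 5598)) = (-8 - 1*(-1))*(-15971/17138 - (2985 + 3170)/(-7649 + 5598)) = (-8 + 1)*(-15971*1/17138 - 6155/(-2051)) = -7*(-15971/17138 - 6155*(-1)/2051) = -7*(-15971/17138 - 1*(-6155/2051)) = -7*(-15971/17138 + 6155/2051) = -7*72727869/35150038 = -72727869/5021434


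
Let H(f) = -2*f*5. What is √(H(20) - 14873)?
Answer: I*√15073 ≈ 122.77*I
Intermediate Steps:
H(f) = -10*f
√(H(20) - 14873) = √(-10*20 - 14873) = √(-200 - 14873) = √(-15073) = I*√15073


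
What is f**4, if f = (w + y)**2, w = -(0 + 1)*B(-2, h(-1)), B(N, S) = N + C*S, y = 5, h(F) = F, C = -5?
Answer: 256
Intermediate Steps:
B(N, S) = N - 5*S
w = -3 (w = -(0 + 1)*(-2 - 5*(-1)) = -(-2 + 5) = -3 ≈ -3.0000)
f = 4 (f = (-3 + 5)**2 = 2**2 = 4)
f**4 = 4**4 = 256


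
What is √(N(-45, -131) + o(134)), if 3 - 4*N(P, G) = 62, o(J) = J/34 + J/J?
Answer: I*√11339/34 ≈ 3.1319*I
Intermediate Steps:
o(J) = 1 + J/34 (o(J) = J*(1/34) + 1 = J/34 + 1 = 1 + J/34)
N(P, G) = -59/4 (N(P, G) = ¾ - ¼*62 = ¾ - 31/2 = -59/4)
√(N(-45, -131) + o(134)) = √(-59/4 + (1 + (1/34)*134)) = √(-59/4 + (1 + 67/17)) = √(-59/4 + 84/17) = √(-667/68) = I*√11339/34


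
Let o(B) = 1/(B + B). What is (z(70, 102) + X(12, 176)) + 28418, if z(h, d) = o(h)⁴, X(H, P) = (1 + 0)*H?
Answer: 10921668800001/384160000 ≈ 28430.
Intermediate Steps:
o(B) = 1/(2*B)
X(H, P) = H (X(H, P) = 1*H = H)
z(h, d) = 1/(16*h⁴) (z(h, d) = (1/(2*h))⁴ = 1/(16*h⁴))
(z(70, 102) + X(12, 176)) + 28418 = ((1/16)/70⁴ + 12) + 28418 = ((1/16)*(1/24010000) + 12) + 28418 = (1/384160000 + 12) + 28418 = 4609920001/384160000 + 28418 = 10921668800001/384160000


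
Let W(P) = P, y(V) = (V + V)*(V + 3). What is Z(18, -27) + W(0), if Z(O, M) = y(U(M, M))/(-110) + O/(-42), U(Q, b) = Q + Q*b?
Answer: -692907/77 ≈ -8998.8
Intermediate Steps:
y(V) = 2*V*(3 + V) (y(V) = (2*V)*(3 + V) = 2*V*(3 + V))
Z(O, M) = -O/42 - M*(1 + M)*(3 + M*(1 + M))/55 (Z(O, M) = (2*(M*(1 + M))*(3 + M*(1 + M)))/(-110) + O/(-42) = (2*M*(1 + M)*(3 + M*(1 + M)))*(-1/110) + O*(-1/42) = -M*(1 + M)*(3 + M*(1 + M))/55 - O/42 = -O/42 - M*(1 + M)*(3 + M*(1 + M))/55)
Z(18, -27) + W(0) = (-1/42*18 - 1/55*(-27)*(1 - 27)*(3 - 27*(1 - 27))) + 0 = (-3/7 - 1/55*(-27)*(-26)*(3 - 27*(-26))) + 0 = (-3/7 - 1/55*(-27)*(-26)*(3 + 702)) + 0 = (-3/7 - 1/55*(-27)*(-26)*705) + 0 = (-3/7 - 98982/11) + 0 = -692907/77 + 0 = -692907/77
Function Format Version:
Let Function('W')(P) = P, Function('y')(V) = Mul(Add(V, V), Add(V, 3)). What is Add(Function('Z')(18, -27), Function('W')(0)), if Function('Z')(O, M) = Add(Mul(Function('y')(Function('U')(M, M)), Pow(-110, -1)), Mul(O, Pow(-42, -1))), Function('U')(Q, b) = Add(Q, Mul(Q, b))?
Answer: Rational(-692907, 77) ≈ -8998.8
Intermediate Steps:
Function('y')(V) = Mul(2, V, Add(3, V)) (Function('y')(V) = Mul(Mul(2, V), Add(3, V)) = Mul(2, V, Add(3, V)))
Function('Z')(O, M) = Add(Mul(Rational(-1, 42), O), Mul(Rational(-1, 55), M, Add(1, M), Add(3, Mul(M, Add(1, M))))) (Function('Z')(O, M) = Add(Mul(Mul(2, Mul(M, Add(1, M)), Add(3, Mul(M, Add(1, M)))), Pow(-110, -1)), Mul(O, Pow(-42, -1))) = Add(Mul(Mul(2, M, Add(1, M), Add(3, Mul(M, Add(1, M)))), Rational(-1, 110)), Mul(O, Rational(-1, 42))) = Add(Mul(Rational(-1, 55), M, Add(1, M), Add(3, Mul(M, Add(1, M)))), Mul(Rational(-1, 42), O)) = Add(Mul(Rational(-1, 42), O), Mul(Rational(-1, 55), M, Add(1, M), Add(3, Mul(M, Add(1, M))))))
Add(Function('Z')(18, -27), Function('W')(0)) = Add(Add(Mul(Rational(-1, 42), 18), Mul(Rational(-1, 55), -27, Add(1, -27), Add(3, Mul(-27, Add(1, -27))))), 0) = Add(Add(Rational(-3, 7), Mul(Rational(-1, 55), -27, -26, Add(3, Mul(-27, -26)))), 0) = Add(Add(Rational(-3, 7), Mul(Rational(-1, 55), -27, -26, Add(3, 702))), 0) = Add(Add(Rational(-3, 7), Mul(Rational(-1, 55), -27, -26, 705)), 0) = Add(Add(Rational(-3, 7), Rational(-98982, 11)), 0) = Add(Rational(-692907, 77), 0) = Rational(-692907, 77)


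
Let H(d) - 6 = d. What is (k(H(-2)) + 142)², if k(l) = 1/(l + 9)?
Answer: 3411409/169 ≈ 20186.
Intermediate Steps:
H(d) = 6 + d
k(l) = 1/(9 + l)
(k(H(-2)) + 142)² = (1/(9 + (6 - 2)) + 142)² = (1/(9 + 4) + 142)² = (1/13 + 142)² = (1847/13)² = 3411409/169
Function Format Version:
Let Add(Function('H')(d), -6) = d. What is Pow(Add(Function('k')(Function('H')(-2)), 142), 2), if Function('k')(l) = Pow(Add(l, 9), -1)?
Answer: Rational(3411409, 169) ≈ 20186.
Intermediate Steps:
Function('H')(d) = Add(6, d)
Function('k')(l) = Pow(Add(9, l), -1)
Pow(Add(Function('k')(Function('H')(-2)), 142), 2) = Pow(Add(Pow(Add(9, Add(6, -2)), -1), 142), 2) = Pow(Add(Pow(Add(9, 4), -1), 142), 2) = Pow(Add(Pow(13, -1), 142), 2) = Pow(Add(Rational(1, 13), 142), 2) = Pow(Rational(1847, 13), 2) = Rational(3411409, 169)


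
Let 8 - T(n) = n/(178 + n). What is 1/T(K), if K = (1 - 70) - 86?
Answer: 23/339 ≈ 0.067847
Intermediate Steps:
K = -155 (K = -69 - 86 = -155)
T(n) = 8 - n/(178 + n)
1/T(K) = 1/((1424 + 7*(-155))/(178 - 155)) = 1/((1424 - 1085)/23) = 1/((1/23)*339) = 1/(339/23) = 23/339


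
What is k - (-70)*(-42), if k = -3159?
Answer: -6099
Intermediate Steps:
k - (-70)*(-42) = -3159 - (-70)*(-42) = -3159 - 1*2940 = -3159 - 2940 = -6099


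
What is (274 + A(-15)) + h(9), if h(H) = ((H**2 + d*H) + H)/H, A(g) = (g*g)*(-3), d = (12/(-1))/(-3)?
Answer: -387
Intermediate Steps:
d = 4 (d = (12*(-1))*(-1/3) = -12*(-1/3) = 4)
A(g) = -3*g**2 (A(g) = g**2*(-3) = -3*g**2)
h(H) = (H**2 + 5*H)/H (h(H) = ((H**2 + 4*H) + H)/H = (H**2 + 5*H)/H)
(274 + A(-15)) + h(9) = (274 - 3*(-15)**2) + (5 + 9) = (274 - 3*225) + 14 = (274 - 675) + 14 = -401 + 14 = -387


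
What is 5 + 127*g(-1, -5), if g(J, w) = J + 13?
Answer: 1529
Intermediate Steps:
g(J, w) = 13 + J
5 + 127*g(-1, -5) = 5 + 127*(13 - 1) = 5 + 127*12 = 5 + 1524 = 1529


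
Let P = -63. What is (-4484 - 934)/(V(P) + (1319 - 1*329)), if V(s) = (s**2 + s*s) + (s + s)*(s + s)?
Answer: -301/1378 ≈ -0.21843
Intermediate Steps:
V(s) = 6*s**2 (V(s) = (s**2 + s**2) + (2*s)*(2*s) = 2*s**2 + 4*s**2 = 6*s**2)
(-4484 - 934)/(V(P) + (1319 - 1*329)) = (-4484 - 934)/(6*(-63)**2 + (1319 - 1*329)) = -5418/(6*3969 + (1319 - 329)) = -5418/(23814 + 990) = -5418/24804 = -5418*1/24804 = -301/1378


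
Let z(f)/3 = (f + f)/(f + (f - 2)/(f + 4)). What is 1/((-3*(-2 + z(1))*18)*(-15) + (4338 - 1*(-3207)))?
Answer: 1/12000 ≈ 8.3333e-5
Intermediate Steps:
z(f) = 6*f/(f + (-2 + f)/(4 + f)) (z(f) = 3*((f + f)/(f + (f - 2)/(f + 4))) = 3*((2*f)/(f + (-2 + f)/(4 + f))) = 3*(2*f/(f + (-2 + f)/(4 + f))) = 6*f/(f + (-2 + f)/(4 + f)))
1/((-3*(-2 + z(1))*18)*(-15) + (4338 - 1*(-3207))) = 1/((-3*(-2 + 6*1*(4 + 1)/(-2 + 1² + 5*1))*18)*(-15) + (4338 - 1*(-3207))) = 1/((-3*(-2 + 6*1*5/(-2 + 1 + 5))*18)*(-15) + (4338 + 3207)) = 1/((-3*(-2 + 6*1*5/4)*18)*(-15) + 7545) = 1/((-3*(-2 + 6*1*(¼)*5)*18)*(-15) + 7545) = 1/((-3*(-2 + 15/2)*18)*(-15) + 7545) = 1/((-3*11/2*18)*(-15) + 7545) = 1/(-33/2*18*(-15) + 7545) = 1/(-297*(-15) + 7545) = 1/(4455 + 7545) = 1/12000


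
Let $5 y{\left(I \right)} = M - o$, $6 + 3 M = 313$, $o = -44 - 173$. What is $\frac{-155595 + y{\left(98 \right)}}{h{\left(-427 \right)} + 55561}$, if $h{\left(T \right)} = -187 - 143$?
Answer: $- \frac{2332967}{828465} \approx -2.816$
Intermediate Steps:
$o = -217$ ($o = -44 - 173 = -217$)
$M = \frac{307}{3}$ ($M = -2 + \frac{1}{3} \cdot 313 = -2 + \frac{313}{3} = \frac{307}{3} \approx 102.33$)
$h{\left(T \right)} = -330$ ($h{\left(T \right)} = -187 - 143 = -330$)
$y{\left(I \right)} = \frac{958}{15}$ ($y{\left(I \right)} = \frac{\frac{307}{3} - -217}{5} = \frac{\frac{307}{3} + 217}{5} = \frac{1}{5} \cdot \frac{958}{3} = \frac{958}{15}$)
$\frac{-155595 + y{\left(98 \right)}}{h{\left(-427 \right)} + 55561} = \frac{-155595 + \frac{958}{15}}{-330 + 55561} = - \frac{2332967}{15 \cdot 55231} = \left(- \frac{2332967}{15}\right) \frac{1}{55231} = - \frac{2332967}{828465}$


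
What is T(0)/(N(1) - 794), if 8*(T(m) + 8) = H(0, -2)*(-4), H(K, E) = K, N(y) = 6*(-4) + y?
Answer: 8/817 ≈ 0.0097919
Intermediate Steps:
N(y) = -24 + y
T(m) = -8 (T(m) = -8 + (0*(-4))/8 = -8 + (⅛)*0 = -8 + 0 = -8)
T(0)/(N(1) - 794) = -8/((-24 + 1) - 794) = -8/(-23 - 794) = -8/(-817) = -1/817*(-8) = 8/817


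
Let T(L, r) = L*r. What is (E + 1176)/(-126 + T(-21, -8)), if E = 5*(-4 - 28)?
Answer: 508/21 ≈ 24.190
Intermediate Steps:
E = -160 (E = 5*(-32) = -160)
(E + 1176)/(-126 + T(-21, -8)) = (-160 + 1176)/(-126 - 21*(-8)) = 1016/(-126 + 168) = 1016/42 = 1016*(1/42) = 508/21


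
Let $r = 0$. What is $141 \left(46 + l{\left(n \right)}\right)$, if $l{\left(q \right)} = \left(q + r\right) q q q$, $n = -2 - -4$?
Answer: $8742$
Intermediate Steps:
$n = 2$ ($n = -2 + 4 = 2$)
$l{\left(q \right)} = q^{4}$ ($l{\left(q \right)} = \left(q + 0\right) q q q = q q^{2} q = q q^{3} = q^{4}$)
$141 \left(46 + l{\left(n \right)}\right) = 141 \left(46 + 2^{4}\right) = 141 \left(46 + 16\right) = 141 \cdot 62 = 8742$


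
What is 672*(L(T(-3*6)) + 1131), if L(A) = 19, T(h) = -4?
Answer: 772800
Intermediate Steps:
672*(L(T(-3*6)) + 1131) = 672*(19 + 1131) = 672*1150 = 772800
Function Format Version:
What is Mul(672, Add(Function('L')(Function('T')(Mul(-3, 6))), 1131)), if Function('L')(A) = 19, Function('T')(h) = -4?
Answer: 772800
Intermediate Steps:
Mul(672, Add(Function('L')(Function('T')(Mul(-3, 6))), 1131)) = Mul(672, Add(19, 1131)) = Mul(672, 1150) = 772800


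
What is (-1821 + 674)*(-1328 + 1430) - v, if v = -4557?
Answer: -112437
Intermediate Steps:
(-1821 + 674)*(-1328 + 1430) - v = (-1821 + 674)*(-1328 + 1430) - 1*(-4557) = -1147*102 + 4557 = -116994 + 4557 = -112437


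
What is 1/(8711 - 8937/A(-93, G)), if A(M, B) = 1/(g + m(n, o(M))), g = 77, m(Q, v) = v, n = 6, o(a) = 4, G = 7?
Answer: -1/715186 ≈ -1.3982e-6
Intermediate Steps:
A(M, B) = 1/81 (A(M, B) = 1/(77 + 4) = 1/81)
1/(8711 - 8937/A(-93, G)) = 1/(8711 - 8937/1/81) = 1/(8711 - 8937*81) = 1/(8711 - 723897) = 1/(-715186) = -1/715186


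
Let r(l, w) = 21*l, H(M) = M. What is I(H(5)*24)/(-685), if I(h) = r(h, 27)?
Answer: -504/137 ≈ -3.6788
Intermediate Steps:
I(h) = 21*h
I(H(5)*24)/(-685) = (21*(5*24))/(-685) = (21*120)*(-1/685) = 2520*(-1/685) = -504/137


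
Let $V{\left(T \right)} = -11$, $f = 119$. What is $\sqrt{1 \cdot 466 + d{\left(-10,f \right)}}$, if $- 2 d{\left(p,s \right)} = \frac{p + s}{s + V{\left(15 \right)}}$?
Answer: $\frac{\sqrt{603282}}{36} \approx 21.575$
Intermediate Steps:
$d{\left(p,s \right)} = - \frac{p + s}{2 \left(-11 + s\right)}$ ($d{\left(p,s \right)} = - \frac{\left(p + s\right) \frac{1}{s - 11}}{2} = - \frac{\left(p + s\right) \frac{1}{-11 + s}}{2} = - \frac{\frac{1}{-11 + s} \left(p + s\right)}{2} = - \frac{p + s}{2 \left(-11 + s\right)}$)
$\sqrt{1 \cdot 466 + d{\left(-10,f \right)}} = \sqrt{1 \cdot 466 + \frac{\left(-1\right) \left(-10\right) - 119}{2 \left(-11 + 119\right)}} = \sqrt{466 + \frac{10 - 119}{2 \cdot 108}} = \sqrt{466 + \frac{1}{2} \cdot \frac{1}{108} \left(-109\right)} = \sqrt{466 - \frac{109}{216}} = \sqrt{\frac{100547}{216}} = \frac{\sqrt{603282}}{36}$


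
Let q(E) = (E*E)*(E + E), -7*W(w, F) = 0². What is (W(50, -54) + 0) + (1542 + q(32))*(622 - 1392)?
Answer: -51650060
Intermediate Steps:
W(w, F) = 0 (W(w, F) = -⅐*0² = -⅐*0 = 0)
q(E) = 2*E³ (q(E) = E²*(2*E) = 2*E³)
(W(50, -54) + 0) + (1542 + q(32))*(622 - 1392) = (0 + 0) + (1542 + 2*32³)*(622 - 1392) = 0 + (1542 + 2*32768)*(-770) = 0 + (1542 + 65536)*(-770) = 0 + 67078*(-770) = 0 - 51650060 = -51650060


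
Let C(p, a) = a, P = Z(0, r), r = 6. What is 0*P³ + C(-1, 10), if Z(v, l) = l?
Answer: 10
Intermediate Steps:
P = 6
0*P³ + C(-1, 10) = 0*6³ + 10 = 0*216 + 10 = 0 + 10 = 10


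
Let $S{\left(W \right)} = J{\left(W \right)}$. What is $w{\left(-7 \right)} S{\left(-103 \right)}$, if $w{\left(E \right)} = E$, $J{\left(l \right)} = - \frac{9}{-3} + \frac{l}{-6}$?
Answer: $- \frac{847}{6} \approx -141.17$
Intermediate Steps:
$J{\left(l \right)} = 3 - \frac{l}{6}$ ($J{\left(l \right)} = \left(-9\right) \left(- \frac{1}{3}\right) + l \left(- \frac{1}{6}\right) = 3 - \frac{l}{6}$)
$S{\left(W \right)} = 3 - \frac{W}{6}$
$w{\left(-7 \right)} S{\left(-103 \right)} = - 7 \left(3 - - \frac{103}{6}\right) = - 7 \left(3 + \frac{103}{6}\right) = \left(-7\right) \frac{121}{6} = - \frac{847}{6}$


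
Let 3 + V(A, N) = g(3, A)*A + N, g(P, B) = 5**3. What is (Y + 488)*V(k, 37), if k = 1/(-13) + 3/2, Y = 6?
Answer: 104671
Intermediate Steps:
g(P, B) = 125
k = 37/26 (k = 1*(-1/13) + 3*(1/2) = -1/13 + 3/2 = 37/26 ≈ 1.4231)
V(A, N) = -3 + N + 125*A (V(A, N) = -3 + (125*A + N) = -3 + (N + 125*A) = -3 + N + 125*A)
(Y + 488)*V(k, 37) = (6 + 488)*(-3 + 37 + 125*(37/26)) = 494*(-3 + 37 + 4625/26) = 494*(5509/26) = 104671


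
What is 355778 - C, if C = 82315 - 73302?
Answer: 346765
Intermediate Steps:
C = 9013
355778 - C = 355778 - 1*9013 = 355778 - 9013 = 346765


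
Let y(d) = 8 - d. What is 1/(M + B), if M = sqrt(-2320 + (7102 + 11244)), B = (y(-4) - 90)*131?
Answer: -1703/17398583 - sqrt(16026)/104391498 ≈ -9.9094e-5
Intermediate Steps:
B = -10218 (B = ((8 - 1*(-4)) - 90)*131 = ((8 + 4) - 90)*131 = (12 - 90)*131 = -78*131 = -10218)
M = sqrt(16026) (M = sqrt(-2320 + 18346) = sqrt(16026) ≈ 126.59)
1/(M + B) = 1/(sqrt(16026) - 10218) = 1/(-10218 + sqrt(16026))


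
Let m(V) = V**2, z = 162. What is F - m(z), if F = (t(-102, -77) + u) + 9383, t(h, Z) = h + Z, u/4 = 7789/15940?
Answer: -67896611/3985 ≈ -17038.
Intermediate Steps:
u = 7789/3985 (u = 4*(7789/15940) = 7789/3985 ≈ 1.9546)
t(h, Z) = Z + h
F = 36685729/3985 (F = ((-77 - 102) + 7789/3985) + 9383 = (-179 + 7789/3985) + 9383 = -705526/3985 + 9383 = 36685729/3985 ≈ 9206.0)
F - m(z) = 36685729/3985 - 1*162**2 = 36685729/3985 - 1*26244 = 36685729/3985 - 26244 = -67896611/3985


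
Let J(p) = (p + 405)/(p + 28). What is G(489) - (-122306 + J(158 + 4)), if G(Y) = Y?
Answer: 23330483/190 ≈ 1.2279e+5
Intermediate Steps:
J(p) = (405 + p)/(28 + p)
G(489) - (-122306 + J(158 + 4)) = 489 - (-122306 + (405 + (158 + 4))/(28 + (158 + 4))) = 489 - (-122306 + (405 + 162)/(28 + 162)) = 489 - (-122306 + 567/190) = 489 - 1*(-23237573/190) = 489 + 23237573/190 = 23330483/190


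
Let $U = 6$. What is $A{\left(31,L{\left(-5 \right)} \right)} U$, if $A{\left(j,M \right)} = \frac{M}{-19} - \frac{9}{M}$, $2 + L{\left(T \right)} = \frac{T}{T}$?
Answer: $\frac{1032}{19} \approx 54.316$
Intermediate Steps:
$L{\left(T \right)} = -1$ ($L{\left(T \right)} = -2 + \frac{T}{T} = -2 + 1 = -1$)
$A{\left(j,M \right)} = - \frac{9}{M} - \frac{M}{19}$ ($A{\left(j,M \right)} = M \left(- \frac{1}{19}\right) - \frac{9}{M} = - \frac{M}{19} - \frac{9}{M} = - \frac{9}{M} - \frac{M}{19}$)
$A{\left(31,L{\left(-5 \right)} \right)} U = \left(- \frac{9}{-1} - - \frac{1}{19}\right) 6 = \left(\left(-9\right) \left(-1\right) + \frac{1}{19}\right) 6 = \left(9 + \frac{1}{19}\right) 6 = \frac{172}{19} \cdot 6 = \frac{1032}{19}$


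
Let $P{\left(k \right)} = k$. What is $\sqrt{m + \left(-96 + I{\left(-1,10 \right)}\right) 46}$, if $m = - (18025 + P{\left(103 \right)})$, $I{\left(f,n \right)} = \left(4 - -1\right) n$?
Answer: $2 i \sqrt{5061} \approx 142.28 i$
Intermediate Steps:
$I{\left(f,n \right)} = 5 n$ ($I{\left(f,n \right)} = \left(4 + 1\right) n = 5 n$)
$m = -18128$ ($m = - (18025 + 103) = \left(-1\right) 18128 = -18128$)
$\sqrt{m + \left(-96 + I{\left(-1,10 \right)}\right) 46} = \sqrt{-18128 + \left(-96 + 5 \cdot 10\right) 46} = \sqrt{-18128 + \left(-96 + 50\right) 46} = \sqrt{-18128 - 2116} = \sqrt{-20244} = 2 i \sqrt{5061}$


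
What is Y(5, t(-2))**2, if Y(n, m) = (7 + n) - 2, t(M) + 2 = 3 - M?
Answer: 100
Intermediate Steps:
t(M) = 1 - M (t(M) = -2 + (3 - M) = 1 - M)
Y(n, m) = 5 + n
Y(5, t(-2))**2 = (5 + 5)**2 = 10**2 = 100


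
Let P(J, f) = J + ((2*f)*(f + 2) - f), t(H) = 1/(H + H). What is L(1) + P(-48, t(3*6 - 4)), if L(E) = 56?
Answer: 3179/392 ≈ 8.1097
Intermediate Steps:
t(H) = 1/(2*H)
P(J, f) = J - f + 2*f*(2 + f) (P(J, f) = J + ((2*f)*(2 + f) - f) = J + (2*f*(2 + f) - f) = J + (-f + 2*f*(2 + f)) = J - f + 2*f*(2 + f))
L(1) + P(-48, t(3*6 - 4)) = 56 + (-48 + 2*(1/(2*(3*6 - 4)))² + 3*(1/(2*(3*6 - 4)))) = 56 + (-48 + 2*(1/(2*(18 - 4)))² + 3*(1/(2*(18 - 4)))) = 56 + (-48 + 2*((½)/14)² + 3*((½)/14)) = 56 + (-48 + 2*((½)*(1/14))² + 3*((½)*(1/14))) = 56 + (-48 + 2*(1/28)² + 3*(1/28)) = 56 + (-48 + 2*(1/784) + 3/28) = 56 + (-48 + 1/392 + 3/28) = 56 - 18773/392 = 3179/392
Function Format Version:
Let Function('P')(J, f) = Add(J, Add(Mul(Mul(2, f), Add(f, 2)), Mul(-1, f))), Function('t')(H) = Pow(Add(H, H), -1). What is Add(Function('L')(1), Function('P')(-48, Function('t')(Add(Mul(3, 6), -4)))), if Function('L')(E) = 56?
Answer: Rational(3179, 392) ≈ 8.1097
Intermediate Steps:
Function('t')(H) = Mul(Rational(1, 2), Pow(H, -1)) (Function('t')(H) = Pow(Mul(2, H), -1) = Mul(Rational(1, 2), Pow(H, -1)))
Function('P')(J, f) = Add(J, Mul(-1, f), Mul(2, f, Add(2, f))) (Function('P')(J, f) = Add(J, Add(Mul(Mul(2, f), Add(2, f)), Mul(-1, f))) = Add(J, Add(Mul(2, f, Add(2, f)), Mul(-1, f))) = Add(J, Add(Mul(-1, f), Mul(2, f, Add(2, f)))) = Add(J, Mul(-1, f), Mul(2, f, Add(2, f))))
Add(Function('L')(1), Function('P')(-48, Function('t')(Add(Mul(3, 6), -4)))) = Add(56, Add(-48, Mul(2, Pow(Mul(Rational(1, 2), Pow(Add(Mul(3, 6), -4), -1)), 2)), Mul(3, Mul(Rational(1, 2), Pow(Add(Mul(3, 6), -4), -1))))) = Add(56, Add(-48, Mul(2, Pow(Mul(Rational(1, 2), Pow(Add(18, -4), -1)), 2)), Mul(3, Mul(Rational(1, 2), Pow(Add(18, -4), -1))))) = Add(56, Add(-48, Mul(2, Pow(Mul(Rational(1, 2), Pow(14, -1)), 2)), Mul(3, Mul(Rational(1, 2), Pow(14, -1))))) = Add(56, Add(-48, Mul(2, Pow(Mul(Rational(1, 2), Rational(1, 14)), 2)), Mul(3, Mul(Rational(1, 2), Rational(1, 14))))) = Add(56, Add(-48, Mul(2, Pow(Rational(1, 28), 2)), Mul(3, Rational(1, 28)))) = Add(56, Add(-48, Mul(2, Rational(1, 784)), Rational(3, 28))) = Add(56, Add(-48, Rational(1, 392), Rational(3, 28))) = Add(56, Rational(-18773, 392)) = Rational(3179, 392)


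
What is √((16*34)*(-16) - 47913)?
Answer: I*√56617 ≈ 237.94*I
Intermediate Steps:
√((16*34)*(-16) - 47913) = √(544*(-16) - 47913) = √(-8704 - 47913) = √(-56617) = I*√56617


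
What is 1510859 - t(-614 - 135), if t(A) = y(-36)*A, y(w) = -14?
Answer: 1500373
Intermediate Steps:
t(A) = -14*A
1510859 - t(-614 - 135) = 1510859 - (-14)*(-614 - 135) = 1510859 - (-14)*(-749) = 1510859 - 1*10486 = 1510859 - 10486 = 1500373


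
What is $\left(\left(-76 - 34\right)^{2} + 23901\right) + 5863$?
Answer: $41864$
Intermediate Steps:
$\left(\left(-76 - 34\right)^{2} + 23901\right) + 5863 = \left(\left(-110\right)^{2} + 23901\right) + 5863 = \left(12100 + 23901\right) + 5863 = 36001 + 5863 = 41864$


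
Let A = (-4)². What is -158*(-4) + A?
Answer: 648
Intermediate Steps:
A = 16
-158*(-4) + A = -158*(-4) + 16 = 632 + 16 = 648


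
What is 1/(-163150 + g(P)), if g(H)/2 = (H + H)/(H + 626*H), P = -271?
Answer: -627/102295046 ≈ -6.1293e-6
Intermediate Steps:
g(H) = 4/627 (g(H) = 2*((H + H)/(H + 626*H)) = 2*((2*H)/((627*H))) = 2*((2*H)*(1/(627*H))) = 2*(2/627) = 4/627)
1/(-163150 + g(P)) = 1/(-163150 + 4/627) = 1/(-102295046/627) = -627/102295046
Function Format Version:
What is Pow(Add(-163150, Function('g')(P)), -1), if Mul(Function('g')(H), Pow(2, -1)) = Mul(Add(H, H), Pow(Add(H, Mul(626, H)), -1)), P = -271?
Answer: Rational(-627, 102295046) ≈ -6.1293e-6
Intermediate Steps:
Function('g')(H) = Rational(4, 627) (Function('g')(H) = Mul(2, Mul(Add(H, H), Pow(Add(H, Mul(626, H)), -1))) = Mul(2, Mul(Mul(2, H), Pow(Mul(627, H), -1))) = Mul(2, Mul(Mul(2, H), Mul(Rational(1, 627), Pow(H, -1)))) = Mul(2, Rational(2, 627)) = Rational(4, 627))
Pow(Add(-163150, Function('g')(P)), -1) = Pow(Add(-163150, Rational(4, 627)), -1) = Pow(Rational(-102295046, 627), -1) = Rational(-627, 102295046)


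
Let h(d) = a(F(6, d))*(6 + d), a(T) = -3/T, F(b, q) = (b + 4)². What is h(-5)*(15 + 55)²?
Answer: -147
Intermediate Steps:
F(b, q) = (4 + b)²
h(d) = -9/50 - 3*d/100 (h(d) = (-3/(4 + 6)²)*(6 + d) = (-3/(10²))*(6 + d) = (-3/100)*(6 + d) = (-3*1/100)*(6 + d) = -3*(6 + d)/100 = -9/50 - 3*d/100)
h(-5)*(15 + 55)² = (-9/50 - 3/100*(-5))*(15 + 55)² = (-9/50 + 3/20)*70² = -3/100*4900 = -147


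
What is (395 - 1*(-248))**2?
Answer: 413449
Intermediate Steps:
(395 - 1*(-248))**2 = (395 + 248)**2 = 643**2 = 413449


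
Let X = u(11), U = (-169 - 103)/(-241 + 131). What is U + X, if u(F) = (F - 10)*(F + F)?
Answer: 1346/55 ≈ 24.473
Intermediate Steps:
u(F) = 2*F*(-10 + F) (u(F) = (-10 + F)*(2*F) = 2*F*(-10 + F))
U = 136/55 (U = -272/(-110) = -272*(-1/110) = 136/55 ≈ 2.4727)
X = 22 (X = 2*11*(-10 + 11) = 2*11*1 = 22)
U + X = 136/55 + 22 = 1346/55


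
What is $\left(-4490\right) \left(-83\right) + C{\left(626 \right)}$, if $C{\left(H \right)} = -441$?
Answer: $372229$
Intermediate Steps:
$\left(-4490\right) \left(-83\right) + C{\left(626 \right)} = \left(-4490\right) \left(-83\right) - 441 = 372670 - 441 = 372229$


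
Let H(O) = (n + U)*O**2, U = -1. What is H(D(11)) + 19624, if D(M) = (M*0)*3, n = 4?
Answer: 19624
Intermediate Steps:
D(M) = 0 (D(M) = 0*3 = 0)
H(O) = 3*O**2 (H(O) = (4 - 1)*O**2 = 3*O**2)
H(D(11)) + 19624 = 3*0**2 + 19624 = 3*0 + 19624 = 0 + 19624 = 19624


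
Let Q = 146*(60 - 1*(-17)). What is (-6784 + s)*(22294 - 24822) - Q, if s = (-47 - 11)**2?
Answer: 8634518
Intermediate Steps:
s = 3364 (s = (-58)**2 = 3364)
Q = 11242 (Q = 146*(60 + 17) = 146*77 = 11242)
(-6784 + s)*(22294 - 24822) - Q = (-6784 + 3364)*(22294 - 24822) - 1*11242 = -3420*(-2528) - 11242 = 8645760 - 11242 = 8634518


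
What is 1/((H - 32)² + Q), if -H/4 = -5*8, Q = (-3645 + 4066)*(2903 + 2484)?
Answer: 1/2284311 ≈ 4.3777e-7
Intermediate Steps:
Q = 2267927 (Q = 421*5387 = 2267927)
H = 160 (H = -(-20)*8 = -4*(-40) = 160)
1/((H - 32)² + Q) = 1/((160 - 32)² + 2267927) = 1/(128² + 2267927) = 1/(16384 + 2267927) = 1/2284311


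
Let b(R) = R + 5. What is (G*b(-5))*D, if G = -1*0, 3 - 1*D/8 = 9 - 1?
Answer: 0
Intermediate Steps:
b(R) = 5 + R
D = -40 (D = 24 - 8*(9 - 1) = 24 - 8*8 = 24 - 64 = -40)
G = 0
(G*b(-5))*D = (0*(5 - 5))*(-40) = (0*0)*(-40) = 0*(-40) = 0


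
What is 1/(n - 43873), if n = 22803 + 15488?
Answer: -1/5582 ≈ -0.00017915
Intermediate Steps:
n = 38291
1/(n - 43873) = 1/(38291 - 43873) = 1/(-5582) = -1/5582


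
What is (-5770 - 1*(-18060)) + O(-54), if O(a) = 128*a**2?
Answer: 385538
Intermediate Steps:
(-5770 - 1*(-18060)) + O(-54) = (-5770 - 1*(-18060)) + 128*(-54)**2 = (-5770 + 18060) + 128*2916 = 12290 + 373248 = 385538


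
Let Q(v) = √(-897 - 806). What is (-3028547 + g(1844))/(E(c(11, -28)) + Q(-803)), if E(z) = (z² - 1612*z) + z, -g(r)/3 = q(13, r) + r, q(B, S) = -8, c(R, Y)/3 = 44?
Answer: 592332489540/38113973687 + 3034055*I*√1703/38113973687 ≈ 15.541 + 0.0032851*I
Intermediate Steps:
c(R, Y) = 132 (c(R, Y) = 3*44 = 132)
g(r) = 24 - 3*r (g(r) = -3*(-8 + r) = 24 - 3*r)
Q(v) = I*√1703 (Q(v) = √(-1703) = I*√1703)
E(z) = z² - 1611*z
(-3028547 + g(1844))/(E(c(11, -28)) + Q(-803)) = (-3028547 + (24 - 3*1844))/(132*(-1611 + 132) + I*√1703) = (-3028547 + (24 - 5532))/(132*(-1479) + I*√1703) = (-3028547 - 5508)/(-195228 + I*√1703) = -3034055/(-195228 + I*√1703)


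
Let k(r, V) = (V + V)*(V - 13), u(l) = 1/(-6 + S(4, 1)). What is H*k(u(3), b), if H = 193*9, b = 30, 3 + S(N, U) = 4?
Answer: 1771740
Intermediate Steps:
S(N, U) = 1 (S(N, U) = -3 + 4 = 1)
u(l) = -⅕ (u(l) = 1/(-6 + 1) = 1/(-5) = -⅕)
k(r, V) = 2*V*(-13 + V) (k(r, V) = (2*V)*(-13 + V) = 2*V*(-13 + V))
H = 1737
H*k(u(3), b) = 1737*(2*30*(-13 + 30)) = 1737*(2*30*17) = 1737*1020 = 1771740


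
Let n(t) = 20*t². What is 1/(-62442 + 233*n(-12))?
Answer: 1/608598 ≈ 1.6431e-6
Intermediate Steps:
1/(-62442 + 233*n(-12)) = 1/(-62442 + 233*(20*(-12)²)) = 1/(-62442 + 233*(20*144)) = 1/(-62442 + 233*2880) = 1/(-62442 + 671040) = 1/608598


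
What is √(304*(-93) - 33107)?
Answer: I*√61379 ≈ 247.75*I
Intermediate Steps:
√(304*(-93) - 33107) = √(-28272 - 33107) = √(-61379) = I*√61379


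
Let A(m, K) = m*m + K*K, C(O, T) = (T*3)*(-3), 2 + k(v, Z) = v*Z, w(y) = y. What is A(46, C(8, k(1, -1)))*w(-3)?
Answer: -8535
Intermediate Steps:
k(v, Z) = -2 + Z*v (k(v, Z) = -2 + v*Z = -2 + Z*v)
C(O, T) = -9*T (C(O, T) = (3*T)*(-3) = -9*T)
A(m, K) = K² + m² (A(m, K) = m² + K² = K² + m²)
A(46, C(8, k(1, -1)))*w(-3) = ((-9*(-2 - 1*1))² + 46²)*(-3) = ((-9*(-2 - 1))² + 2116)*(-3) = ((-9*(-3))² + 2116)*(-3) = (27² + 2116)*(-3) = (729 + 2116)*(-3) = 2845*(-3) = -8535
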